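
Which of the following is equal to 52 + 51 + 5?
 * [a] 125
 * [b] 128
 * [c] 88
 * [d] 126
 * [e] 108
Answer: e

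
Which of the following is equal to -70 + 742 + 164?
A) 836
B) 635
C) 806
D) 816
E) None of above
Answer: A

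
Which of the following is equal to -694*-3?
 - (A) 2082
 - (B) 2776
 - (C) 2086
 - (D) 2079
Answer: A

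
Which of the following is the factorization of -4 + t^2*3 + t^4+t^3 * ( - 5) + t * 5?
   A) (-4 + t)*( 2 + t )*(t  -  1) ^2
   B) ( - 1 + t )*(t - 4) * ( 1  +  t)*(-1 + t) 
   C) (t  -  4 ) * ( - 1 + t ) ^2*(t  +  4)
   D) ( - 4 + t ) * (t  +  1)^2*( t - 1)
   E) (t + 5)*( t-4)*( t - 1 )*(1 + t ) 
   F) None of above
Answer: B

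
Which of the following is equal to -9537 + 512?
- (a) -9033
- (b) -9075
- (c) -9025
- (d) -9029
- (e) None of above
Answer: c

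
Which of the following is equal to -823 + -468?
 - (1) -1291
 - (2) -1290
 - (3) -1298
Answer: 1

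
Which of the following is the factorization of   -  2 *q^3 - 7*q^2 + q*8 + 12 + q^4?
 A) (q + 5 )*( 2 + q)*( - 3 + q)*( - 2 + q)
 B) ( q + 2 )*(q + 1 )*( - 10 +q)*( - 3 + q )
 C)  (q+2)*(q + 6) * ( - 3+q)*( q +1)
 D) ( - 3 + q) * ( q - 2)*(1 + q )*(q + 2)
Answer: D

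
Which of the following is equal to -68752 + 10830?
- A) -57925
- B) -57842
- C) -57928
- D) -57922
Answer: D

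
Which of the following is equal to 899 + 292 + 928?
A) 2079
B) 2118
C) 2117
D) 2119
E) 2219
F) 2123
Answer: D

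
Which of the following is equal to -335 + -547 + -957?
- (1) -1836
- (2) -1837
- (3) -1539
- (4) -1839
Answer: 4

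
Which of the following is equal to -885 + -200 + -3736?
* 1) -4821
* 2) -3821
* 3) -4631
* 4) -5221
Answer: 1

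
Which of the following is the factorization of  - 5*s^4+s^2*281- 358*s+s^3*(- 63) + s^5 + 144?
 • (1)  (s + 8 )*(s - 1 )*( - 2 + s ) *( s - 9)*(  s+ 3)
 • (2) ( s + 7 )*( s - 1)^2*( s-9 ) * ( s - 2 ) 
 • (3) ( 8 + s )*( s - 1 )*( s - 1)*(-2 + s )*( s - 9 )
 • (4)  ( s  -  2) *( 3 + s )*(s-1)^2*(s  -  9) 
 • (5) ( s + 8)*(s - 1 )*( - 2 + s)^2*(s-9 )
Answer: 3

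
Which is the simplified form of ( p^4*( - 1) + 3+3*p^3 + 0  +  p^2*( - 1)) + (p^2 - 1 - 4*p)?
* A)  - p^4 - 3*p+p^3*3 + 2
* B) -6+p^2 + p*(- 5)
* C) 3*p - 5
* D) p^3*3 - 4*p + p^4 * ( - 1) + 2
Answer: D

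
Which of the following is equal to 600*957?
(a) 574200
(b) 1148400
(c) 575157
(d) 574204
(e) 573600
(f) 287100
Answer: a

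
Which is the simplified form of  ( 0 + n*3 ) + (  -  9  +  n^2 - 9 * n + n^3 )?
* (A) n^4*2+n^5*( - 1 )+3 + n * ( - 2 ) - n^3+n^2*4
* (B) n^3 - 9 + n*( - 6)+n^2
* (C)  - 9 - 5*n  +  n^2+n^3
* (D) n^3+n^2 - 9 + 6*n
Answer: B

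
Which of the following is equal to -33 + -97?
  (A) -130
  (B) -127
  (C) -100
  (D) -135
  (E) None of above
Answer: A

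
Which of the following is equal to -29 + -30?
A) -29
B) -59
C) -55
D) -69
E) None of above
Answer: B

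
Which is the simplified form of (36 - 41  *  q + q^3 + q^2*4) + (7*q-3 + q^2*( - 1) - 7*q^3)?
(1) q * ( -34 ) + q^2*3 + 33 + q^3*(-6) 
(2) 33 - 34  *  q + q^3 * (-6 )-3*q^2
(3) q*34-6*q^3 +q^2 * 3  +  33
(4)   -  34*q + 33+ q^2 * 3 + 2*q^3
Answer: 1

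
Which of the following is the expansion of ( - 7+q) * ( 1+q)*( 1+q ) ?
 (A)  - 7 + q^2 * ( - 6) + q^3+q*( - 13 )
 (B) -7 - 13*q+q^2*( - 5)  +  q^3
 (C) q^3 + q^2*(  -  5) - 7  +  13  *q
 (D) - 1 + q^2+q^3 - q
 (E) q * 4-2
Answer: B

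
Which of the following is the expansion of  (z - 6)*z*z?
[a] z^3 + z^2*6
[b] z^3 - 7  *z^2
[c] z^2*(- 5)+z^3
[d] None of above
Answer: d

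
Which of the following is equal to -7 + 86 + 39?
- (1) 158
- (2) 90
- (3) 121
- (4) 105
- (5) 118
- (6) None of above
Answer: 5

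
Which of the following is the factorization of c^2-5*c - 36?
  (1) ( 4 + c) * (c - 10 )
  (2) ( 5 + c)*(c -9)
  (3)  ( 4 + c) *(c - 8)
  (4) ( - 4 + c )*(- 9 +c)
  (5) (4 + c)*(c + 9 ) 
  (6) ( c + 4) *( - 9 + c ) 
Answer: 6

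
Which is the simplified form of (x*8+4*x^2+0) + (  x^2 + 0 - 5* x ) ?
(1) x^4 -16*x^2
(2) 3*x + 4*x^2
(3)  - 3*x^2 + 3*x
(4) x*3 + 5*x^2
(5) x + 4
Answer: 4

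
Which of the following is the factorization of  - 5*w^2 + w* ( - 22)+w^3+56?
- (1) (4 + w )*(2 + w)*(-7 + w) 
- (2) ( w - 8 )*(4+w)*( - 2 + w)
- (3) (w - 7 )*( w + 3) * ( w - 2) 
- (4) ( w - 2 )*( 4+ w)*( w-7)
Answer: 4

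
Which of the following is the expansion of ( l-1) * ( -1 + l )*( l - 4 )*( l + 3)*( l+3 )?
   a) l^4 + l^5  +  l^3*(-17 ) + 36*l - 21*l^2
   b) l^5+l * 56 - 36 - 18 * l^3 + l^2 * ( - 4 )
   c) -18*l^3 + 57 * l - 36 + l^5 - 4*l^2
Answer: c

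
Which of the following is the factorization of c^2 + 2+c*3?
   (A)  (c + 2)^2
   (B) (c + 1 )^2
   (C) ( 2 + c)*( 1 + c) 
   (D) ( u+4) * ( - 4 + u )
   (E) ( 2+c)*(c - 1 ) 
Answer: C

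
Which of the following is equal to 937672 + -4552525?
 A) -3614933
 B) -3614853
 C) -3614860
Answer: B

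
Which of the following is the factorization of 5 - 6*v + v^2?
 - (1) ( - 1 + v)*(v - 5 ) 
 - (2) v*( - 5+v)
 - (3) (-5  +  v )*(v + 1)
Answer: 1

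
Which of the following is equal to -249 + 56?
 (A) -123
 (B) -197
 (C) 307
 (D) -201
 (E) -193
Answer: E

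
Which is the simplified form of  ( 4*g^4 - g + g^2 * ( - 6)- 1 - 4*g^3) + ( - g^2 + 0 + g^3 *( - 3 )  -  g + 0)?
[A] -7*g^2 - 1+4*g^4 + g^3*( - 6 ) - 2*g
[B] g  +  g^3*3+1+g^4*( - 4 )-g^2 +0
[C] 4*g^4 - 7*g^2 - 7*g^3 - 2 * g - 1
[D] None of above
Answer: C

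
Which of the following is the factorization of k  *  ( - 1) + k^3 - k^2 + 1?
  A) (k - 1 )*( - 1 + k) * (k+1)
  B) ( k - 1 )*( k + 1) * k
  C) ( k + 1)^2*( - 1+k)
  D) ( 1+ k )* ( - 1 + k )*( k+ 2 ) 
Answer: A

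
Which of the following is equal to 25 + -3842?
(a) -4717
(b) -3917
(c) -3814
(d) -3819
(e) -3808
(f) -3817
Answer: f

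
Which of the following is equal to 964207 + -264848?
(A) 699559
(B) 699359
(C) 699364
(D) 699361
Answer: B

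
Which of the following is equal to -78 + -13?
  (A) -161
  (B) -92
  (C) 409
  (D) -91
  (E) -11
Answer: D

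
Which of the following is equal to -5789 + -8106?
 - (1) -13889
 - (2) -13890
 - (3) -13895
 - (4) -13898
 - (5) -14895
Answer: 3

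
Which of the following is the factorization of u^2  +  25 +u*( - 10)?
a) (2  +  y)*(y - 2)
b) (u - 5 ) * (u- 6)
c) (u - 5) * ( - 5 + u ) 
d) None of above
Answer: c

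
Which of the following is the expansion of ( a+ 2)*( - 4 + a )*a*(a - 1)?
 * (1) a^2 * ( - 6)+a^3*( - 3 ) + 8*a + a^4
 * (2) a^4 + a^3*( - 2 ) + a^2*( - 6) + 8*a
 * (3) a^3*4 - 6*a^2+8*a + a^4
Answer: 1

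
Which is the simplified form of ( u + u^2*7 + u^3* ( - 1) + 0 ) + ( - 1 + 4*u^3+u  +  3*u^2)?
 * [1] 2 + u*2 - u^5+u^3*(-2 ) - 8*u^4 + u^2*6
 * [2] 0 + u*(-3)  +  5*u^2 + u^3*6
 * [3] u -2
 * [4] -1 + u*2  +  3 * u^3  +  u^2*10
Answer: 4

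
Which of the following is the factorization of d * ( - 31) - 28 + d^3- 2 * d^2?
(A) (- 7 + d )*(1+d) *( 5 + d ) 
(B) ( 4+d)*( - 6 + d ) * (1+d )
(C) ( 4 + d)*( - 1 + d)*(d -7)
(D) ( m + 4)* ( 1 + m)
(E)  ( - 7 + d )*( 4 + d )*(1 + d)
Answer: E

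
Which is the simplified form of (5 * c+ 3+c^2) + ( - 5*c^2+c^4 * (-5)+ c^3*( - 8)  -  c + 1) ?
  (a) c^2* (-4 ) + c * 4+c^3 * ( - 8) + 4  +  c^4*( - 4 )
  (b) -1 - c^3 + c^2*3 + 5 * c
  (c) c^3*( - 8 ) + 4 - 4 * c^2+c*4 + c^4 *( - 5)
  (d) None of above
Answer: c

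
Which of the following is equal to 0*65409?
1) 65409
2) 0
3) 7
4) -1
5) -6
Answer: 2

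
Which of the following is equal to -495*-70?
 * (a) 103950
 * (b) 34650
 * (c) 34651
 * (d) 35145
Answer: b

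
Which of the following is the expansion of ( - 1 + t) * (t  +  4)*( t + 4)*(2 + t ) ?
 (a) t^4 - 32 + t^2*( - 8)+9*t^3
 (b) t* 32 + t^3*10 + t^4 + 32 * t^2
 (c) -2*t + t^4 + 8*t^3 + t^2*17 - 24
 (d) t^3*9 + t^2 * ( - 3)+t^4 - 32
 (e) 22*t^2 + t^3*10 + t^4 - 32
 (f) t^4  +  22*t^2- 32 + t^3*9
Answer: f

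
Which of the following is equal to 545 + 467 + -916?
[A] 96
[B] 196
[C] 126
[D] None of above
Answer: A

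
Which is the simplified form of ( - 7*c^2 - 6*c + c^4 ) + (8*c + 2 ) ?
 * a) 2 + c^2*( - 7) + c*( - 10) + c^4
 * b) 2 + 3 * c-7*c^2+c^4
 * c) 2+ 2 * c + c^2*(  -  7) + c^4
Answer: c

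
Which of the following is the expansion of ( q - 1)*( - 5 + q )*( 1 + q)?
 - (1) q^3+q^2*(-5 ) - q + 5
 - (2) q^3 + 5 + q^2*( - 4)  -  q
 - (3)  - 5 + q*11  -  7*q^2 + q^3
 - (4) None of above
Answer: 1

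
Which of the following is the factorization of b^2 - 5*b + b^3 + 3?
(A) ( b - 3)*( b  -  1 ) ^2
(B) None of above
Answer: B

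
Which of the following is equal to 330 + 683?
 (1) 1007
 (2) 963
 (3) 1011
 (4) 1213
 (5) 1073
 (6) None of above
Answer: 6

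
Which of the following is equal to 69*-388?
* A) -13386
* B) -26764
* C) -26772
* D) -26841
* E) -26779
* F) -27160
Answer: C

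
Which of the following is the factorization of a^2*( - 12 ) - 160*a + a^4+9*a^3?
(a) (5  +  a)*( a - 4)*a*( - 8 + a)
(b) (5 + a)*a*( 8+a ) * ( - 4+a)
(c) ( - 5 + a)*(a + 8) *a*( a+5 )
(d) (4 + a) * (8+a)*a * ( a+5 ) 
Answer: b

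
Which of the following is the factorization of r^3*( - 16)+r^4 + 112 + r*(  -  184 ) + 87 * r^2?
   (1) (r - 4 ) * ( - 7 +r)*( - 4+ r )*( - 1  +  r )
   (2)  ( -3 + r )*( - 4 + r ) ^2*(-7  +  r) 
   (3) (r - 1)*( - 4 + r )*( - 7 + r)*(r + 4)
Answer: 1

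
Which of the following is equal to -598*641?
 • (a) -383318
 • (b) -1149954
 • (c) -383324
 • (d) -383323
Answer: a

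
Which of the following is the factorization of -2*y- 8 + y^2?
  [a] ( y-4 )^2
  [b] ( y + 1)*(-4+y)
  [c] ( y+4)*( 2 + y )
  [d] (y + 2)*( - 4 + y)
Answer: d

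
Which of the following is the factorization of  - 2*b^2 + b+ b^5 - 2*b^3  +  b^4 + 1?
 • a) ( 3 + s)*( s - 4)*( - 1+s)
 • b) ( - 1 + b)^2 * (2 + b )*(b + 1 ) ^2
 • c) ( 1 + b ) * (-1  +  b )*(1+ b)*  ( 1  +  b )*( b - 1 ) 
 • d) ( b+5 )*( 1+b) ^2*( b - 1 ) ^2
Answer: c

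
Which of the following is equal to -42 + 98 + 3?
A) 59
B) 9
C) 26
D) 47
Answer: A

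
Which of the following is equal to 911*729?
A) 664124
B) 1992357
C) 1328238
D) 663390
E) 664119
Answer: E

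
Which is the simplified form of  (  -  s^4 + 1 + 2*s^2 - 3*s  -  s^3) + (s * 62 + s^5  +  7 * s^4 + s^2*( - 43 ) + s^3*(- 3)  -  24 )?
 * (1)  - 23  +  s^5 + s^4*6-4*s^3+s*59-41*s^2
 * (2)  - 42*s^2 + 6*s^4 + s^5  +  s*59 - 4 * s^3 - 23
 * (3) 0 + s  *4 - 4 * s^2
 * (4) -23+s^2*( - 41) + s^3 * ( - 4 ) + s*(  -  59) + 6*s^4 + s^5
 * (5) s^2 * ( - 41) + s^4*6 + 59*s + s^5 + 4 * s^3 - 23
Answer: 1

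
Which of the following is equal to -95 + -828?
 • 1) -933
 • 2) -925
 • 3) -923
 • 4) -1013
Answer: 3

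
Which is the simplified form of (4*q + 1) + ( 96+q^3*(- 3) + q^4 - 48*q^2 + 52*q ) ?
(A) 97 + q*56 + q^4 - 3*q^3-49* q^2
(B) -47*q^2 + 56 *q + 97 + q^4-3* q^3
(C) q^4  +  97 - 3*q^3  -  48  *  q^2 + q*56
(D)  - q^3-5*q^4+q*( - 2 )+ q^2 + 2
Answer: C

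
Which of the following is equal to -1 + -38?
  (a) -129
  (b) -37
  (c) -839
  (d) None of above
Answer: d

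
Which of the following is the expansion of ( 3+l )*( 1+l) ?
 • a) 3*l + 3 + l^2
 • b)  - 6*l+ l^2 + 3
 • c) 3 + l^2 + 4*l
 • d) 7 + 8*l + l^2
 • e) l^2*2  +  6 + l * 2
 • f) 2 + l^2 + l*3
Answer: c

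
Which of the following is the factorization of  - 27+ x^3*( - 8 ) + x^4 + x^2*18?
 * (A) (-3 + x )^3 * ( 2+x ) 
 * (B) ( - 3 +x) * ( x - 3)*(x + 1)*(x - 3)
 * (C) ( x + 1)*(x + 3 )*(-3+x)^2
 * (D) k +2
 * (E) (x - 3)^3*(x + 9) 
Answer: B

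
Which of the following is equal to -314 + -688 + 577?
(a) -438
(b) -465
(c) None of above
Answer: c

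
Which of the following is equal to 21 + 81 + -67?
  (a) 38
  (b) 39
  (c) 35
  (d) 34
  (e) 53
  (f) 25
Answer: c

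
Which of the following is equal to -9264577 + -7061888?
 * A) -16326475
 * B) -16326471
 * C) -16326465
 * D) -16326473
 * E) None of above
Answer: C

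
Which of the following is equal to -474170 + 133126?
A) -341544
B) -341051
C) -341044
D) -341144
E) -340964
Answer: C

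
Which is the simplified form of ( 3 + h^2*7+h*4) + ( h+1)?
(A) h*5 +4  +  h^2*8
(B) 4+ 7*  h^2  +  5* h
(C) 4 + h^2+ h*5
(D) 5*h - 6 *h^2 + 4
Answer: B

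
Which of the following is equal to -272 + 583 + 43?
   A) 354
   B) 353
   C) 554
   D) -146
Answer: A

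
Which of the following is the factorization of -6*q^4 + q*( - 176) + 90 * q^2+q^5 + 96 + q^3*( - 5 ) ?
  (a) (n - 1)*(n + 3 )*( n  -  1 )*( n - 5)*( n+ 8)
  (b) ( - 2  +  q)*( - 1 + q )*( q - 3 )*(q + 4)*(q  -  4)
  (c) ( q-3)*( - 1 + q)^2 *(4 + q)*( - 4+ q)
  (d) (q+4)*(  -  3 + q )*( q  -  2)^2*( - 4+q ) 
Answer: b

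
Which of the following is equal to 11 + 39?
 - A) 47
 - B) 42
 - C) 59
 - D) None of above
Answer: D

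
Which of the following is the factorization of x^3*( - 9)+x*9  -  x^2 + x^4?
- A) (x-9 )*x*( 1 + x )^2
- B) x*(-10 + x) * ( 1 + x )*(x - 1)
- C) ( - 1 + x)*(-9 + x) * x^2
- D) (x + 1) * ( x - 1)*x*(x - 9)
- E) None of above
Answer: D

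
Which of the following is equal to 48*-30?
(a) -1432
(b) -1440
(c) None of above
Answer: b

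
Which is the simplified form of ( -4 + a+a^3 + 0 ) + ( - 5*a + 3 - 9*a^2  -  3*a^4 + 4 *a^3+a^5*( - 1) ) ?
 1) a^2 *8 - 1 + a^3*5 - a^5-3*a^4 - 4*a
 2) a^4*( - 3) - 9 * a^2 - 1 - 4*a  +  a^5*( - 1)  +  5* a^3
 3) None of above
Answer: 2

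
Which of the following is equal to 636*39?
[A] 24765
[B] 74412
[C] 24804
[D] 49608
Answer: C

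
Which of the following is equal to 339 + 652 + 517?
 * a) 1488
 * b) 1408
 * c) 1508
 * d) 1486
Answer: c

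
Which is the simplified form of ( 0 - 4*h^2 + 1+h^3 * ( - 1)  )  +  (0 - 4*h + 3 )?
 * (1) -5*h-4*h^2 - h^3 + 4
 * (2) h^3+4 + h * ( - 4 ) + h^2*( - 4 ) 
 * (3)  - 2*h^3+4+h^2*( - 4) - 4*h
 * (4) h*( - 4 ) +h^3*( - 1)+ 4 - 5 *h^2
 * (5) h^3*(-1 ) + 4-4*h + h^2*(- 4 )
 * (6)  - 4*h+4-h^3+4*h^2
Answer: 5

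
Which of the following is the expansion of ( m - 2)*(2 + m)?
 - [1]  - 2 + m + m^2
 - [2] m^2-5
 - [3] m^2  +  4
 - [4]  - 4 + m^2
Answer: 4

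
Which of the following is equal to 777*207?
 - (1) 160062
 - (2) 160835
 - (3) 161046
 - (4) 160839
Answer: 4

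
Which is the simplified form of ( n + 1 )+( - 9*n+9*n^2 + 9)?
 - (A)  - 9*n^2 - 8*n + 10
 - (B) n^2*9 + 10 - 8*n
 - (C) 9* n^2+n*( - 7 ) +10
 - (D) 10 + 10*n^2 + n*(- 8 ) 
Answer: B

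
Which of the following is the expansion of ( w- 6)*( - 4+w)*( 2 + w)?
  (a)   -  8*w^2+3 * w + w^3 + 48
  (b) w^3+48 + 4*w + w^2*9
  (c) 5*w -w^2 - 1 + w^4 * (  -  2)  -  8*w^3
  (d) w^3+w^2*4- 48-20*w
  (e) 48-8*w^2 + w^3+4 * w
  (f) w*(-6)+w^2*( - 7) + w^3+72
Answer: e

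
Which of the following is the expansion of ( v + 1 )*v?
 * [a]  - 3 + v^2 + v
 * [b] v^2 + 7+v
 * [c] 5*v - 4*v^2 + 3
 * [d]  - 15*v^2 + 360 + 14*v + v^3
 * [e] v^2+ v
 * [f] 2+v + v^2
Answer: e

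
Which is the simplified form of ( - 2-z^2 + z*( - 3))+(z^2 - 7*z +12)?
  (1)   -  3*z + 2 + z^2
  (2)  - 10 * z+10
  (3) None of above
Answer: 2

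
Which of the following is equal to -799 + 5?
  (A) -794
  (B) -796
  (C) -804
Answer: A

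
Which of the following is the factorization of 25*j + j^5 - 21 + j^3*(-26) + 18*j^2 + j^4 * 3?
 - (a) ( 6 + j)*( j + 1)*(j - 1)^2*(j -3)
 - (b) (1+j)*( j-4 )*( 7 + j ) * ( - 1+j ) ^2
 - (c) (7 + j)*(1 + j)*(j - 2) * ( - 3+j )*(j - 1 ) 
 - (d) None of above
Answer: d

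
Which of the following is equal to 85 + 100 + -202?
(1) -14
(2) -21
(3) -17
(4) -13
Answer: 3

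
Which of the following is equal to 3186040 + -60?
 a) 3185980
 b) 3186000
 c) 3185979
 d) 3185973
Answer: a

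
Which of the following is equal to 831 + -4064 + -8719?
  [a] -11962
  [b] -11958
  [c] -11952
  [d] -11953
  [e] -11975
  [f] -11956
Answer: c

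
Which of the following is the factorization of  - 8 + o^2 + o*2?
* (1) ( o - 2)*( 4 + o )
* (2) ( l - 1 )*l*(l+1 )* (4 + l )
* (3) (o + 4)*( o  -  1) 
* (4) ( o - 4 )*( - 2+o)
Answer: 1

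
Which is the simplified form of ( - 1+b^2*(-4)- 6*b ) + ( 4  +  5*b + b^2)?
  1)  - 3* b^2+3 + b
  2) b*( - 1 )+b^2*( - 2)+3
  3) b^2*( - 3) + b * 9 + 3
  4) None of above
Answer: 4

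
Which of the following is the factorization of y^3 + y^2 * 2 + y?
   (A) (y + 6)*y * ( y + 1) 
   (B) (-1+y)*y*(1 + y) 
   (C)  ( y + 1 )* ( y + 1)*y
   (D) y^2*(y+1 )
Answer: C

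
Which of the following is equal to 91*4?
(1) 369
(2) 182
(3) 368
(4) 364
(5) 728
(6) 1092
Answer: 4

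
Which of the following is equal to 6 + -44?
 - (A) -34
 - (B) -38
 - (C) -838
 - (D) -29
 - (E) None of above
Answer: B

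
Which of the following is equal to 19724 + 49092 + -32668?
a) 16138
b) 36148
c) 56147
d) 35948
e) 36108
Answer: b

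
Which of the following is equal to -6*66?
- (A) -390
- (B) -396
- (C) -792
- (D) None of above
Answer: B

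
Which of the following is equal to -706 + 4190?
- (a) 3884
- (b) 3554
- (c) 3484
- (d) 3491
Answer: c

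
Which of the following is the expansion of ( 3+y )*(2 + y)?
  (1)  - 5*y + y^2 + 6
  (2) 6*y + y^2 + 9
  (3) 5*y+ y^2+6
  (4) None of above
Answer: 3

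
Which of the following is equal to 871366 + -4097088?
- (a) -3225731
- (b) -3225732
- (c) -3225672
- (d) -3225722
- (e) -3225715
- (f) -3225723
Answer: d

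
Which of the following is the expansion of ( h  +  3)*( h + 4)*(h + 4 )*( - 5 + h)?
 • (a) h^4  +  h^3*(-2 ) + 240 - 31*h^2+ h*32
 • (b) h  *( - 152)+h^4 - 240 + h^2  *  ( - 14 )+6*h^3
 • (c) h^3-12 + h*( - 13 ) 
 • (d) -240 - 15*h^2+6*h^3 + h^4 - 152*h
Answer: d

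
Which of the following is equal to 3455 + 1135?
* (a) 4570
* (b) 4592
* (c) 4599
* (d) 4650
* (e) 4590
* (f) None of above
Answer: e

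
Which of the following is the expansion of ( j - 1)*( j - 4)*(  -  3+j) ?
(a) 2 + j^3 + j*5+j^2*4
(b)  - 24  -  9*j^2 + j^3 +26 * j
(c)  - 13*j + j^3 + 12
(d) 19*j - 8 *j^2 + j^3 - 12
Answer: d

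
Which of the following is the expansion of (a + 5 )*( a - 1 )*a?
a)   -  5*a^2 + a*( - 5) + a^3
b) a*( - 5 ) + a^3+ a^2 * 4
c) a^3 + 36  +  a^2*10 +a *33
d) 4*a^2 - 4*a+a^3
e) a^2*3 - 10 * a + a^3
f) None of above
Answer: b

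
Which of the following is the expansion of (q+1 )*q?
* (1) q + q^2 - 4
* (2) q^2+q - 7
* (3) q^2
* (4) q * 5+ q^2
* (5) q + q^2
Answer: 5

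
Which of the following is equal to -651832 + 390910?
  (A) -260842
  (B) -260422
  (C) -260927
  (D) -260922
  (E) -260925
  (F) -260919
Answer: D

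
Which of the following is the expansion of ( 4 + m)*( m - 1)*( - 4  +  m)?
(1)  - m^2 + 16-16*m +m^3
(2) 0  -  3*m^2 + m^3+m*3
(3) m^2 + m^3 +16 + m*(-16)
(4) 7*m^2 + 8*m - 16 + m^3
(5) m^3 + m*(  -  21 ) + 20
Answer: 1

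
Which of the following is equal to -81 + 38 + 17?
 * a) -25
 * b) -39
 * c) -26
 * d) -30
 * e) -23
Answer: c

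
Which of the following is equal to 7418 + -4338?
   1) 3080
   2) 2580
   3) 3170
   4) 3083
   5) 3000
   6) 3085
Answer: 1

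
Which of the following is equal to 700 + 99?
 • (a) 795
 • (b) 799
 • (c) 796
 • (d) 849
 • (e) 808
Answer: b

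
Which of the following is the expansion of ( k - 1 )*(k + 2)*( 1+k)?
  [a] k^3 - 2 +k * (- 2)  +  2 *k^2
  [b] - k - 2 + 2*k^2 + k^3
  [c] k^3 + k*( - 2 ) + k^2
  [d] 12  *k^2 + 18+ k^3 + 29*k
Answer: b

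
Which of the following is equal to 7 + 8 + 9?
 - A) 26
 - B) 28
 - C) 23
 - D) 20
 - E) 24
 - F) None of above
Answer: E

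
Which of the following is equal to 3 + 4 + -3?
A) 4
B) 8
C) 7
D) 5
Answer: A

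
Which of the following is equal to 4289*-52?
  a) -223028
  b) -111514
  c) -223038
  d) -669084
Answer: a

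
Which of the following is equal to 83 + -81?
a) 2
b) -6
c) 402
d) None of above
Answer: a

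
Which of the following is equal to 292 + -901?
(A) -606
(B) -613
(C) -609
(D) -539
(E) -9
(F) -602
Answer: C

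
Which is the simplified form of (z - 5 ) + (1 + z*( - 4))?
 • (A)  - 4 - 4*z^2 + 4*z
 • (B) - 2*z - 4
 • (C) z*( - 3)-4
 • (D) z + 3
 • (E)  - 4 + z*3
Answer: C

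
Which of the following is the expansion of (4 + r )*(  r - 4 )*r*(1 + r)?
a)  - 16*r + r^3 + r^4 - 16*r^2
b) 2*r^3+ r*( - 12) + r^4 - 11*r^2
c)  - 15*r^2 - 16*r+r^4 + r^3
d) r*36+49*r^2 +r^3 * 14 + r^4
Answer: a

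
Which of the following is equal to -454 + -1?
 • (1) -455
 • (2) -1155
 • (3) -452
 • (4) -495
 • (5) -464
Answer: 1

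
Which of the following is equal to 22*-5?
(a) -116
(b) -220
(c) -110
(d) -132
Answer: c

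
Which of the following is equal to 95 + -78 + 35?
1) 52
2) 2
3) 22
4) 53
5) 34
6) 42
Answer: 1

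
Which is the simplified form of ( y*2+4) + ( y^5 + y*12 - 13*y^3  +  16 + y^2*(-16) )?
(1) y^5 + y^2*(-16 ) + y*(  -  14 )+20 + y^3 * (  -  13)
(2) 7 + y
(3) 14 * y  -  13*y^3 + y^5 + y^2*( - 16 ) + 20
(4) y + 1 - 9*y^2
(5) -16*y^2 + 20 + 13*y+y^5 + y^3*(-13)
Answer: 3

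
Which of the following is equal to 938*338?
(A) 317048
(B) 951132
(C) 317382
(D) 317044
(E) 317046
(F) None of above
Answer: D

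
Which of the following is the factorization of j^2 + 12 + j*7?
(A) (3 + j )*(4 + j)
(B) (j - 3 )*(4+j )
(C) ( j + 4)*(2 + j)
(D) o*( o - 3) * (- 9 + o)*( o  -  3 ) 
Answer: A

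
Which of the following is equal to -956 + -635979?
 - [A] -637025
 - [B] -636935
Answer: B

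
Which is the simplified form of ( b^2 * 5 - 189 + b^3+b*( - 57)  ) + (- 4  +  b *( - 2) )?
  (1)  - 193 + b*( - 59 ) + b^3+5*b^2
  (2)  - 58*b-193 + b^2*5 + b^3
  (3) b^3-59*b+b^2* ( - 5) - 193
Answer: 1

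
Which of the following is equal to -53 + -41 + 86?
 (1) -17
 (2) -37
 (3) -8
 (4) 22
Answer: 3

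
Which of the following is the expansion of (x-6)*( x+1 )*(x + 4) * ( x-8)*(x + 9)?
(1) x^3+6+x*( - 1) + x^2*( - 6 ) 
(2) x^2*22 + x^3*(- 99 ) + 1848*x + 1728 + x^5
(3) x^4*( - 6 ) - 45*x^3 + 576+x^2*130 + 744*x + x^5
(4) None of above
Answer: 2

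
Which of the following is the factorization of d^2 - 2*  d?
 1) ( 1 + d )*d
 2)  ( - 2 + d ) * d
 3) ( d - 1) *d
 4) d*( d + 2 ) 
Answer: 2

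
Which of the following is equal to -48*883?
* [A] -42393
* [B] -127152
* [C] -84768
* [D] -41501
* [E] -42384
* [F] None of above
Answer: E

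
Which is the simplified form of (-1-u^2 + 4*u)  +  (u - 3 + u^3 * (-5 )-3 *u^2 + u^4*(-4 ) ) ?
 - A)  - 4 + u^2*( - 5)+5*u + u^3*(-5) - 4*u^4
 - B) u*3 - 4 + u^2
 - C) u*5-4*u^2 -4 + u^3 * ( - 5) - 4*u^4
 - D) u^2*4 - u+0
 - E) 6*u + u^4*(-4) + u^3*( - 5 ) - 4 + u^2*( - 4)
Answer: C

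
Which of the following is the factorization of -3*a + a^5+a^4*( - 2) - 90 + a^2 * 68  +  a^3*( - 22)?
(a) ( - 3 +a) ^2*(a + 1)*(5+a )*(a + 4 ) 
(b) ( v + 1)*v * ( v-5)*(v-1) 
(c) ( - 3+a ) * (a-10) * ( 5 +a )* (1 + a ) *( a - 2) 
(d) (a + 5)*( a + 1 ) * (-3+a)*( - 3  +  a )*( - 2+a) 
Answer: d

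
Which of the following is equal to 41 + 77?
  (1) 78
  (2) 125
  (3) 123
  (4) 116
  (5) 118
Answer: 5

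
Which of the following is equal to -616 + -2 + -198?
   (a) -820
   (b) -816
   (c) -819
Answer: b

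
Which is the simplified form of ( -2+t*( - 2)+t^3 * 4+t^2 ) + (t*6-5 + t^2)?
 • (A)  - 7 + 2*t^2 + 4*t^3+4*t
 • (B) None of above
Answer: A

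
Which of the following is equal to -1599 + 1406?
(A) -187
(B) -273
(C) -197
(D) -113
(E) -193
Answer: E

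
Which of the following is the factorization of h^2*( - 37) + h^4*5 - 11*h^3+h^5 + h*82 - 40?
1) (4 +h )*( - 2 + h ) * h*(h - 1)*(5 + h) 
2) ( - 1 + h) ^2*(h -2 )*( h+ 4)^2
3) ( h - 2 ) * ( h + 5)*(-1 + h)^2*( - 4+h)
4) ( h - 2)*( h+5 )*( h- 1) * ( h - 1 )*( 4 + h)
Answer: 4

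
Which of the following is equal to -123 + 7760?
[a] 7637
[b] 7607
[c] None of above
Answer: a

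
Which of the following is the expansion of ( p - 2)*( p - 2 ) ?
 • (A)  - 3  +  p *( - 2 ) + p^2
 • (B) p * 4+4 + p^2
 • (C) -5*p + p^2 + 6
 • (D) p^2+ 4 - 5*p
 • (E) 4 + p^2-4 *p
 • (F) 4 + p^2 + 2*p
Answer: E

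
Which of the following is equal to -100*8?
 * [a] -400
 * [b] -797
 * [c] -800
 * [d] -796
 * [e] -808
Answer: c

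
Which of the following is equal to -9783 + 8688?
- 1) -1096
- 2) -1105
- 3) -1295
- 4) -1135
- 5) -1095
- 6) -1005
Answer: 5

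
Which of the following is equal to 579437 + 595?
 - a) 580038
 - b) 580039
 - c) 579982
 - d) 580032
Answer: d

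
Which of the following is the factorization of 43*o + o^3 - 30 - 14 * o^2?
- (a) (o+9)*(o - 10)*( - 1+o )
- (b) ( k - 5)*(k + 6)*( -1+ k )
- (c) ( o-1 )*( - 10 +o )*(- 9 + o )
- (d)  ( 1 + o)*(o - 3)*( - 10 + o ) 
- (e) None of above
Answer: e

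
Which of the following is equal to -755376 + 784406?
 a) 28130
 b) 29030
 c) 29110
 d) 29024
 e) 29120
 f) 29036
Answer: b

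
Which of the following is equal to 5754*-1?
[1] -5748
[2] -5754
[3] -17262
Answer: 2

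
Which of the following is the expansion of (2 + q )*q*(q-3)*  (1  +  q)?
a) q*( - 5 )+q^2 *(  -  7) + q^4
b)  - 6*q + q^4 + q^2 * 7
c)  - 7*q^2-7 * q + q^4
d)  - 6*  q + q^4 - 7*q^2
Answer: d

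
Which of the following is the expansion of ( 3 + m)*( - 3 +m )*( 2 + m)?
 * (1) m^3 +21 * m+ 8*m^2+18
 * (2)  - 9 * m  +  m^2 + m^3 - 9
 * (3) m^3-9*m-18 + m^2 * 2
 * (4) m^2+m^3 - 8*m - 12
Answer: 3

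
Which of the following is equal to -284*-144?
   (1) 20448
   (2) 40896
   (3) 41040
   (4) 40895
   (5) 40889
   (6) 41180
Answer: 2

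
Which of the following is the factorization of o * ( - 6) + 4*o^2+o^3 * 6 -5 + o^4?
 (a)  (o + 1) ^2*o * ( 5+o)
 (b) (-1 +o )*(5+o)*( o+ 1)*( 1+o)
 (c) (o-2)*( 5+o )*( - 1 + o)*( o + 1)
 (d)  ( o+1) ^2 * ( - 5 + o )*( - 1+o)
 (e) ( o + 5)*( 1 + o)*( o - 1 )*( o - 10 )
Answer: b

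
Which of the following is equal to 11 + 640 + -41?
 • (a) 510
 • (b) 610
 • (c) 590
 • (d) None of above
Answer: b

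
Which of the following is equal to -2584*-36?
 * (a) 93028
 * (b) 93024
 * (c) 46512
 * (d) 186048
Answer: b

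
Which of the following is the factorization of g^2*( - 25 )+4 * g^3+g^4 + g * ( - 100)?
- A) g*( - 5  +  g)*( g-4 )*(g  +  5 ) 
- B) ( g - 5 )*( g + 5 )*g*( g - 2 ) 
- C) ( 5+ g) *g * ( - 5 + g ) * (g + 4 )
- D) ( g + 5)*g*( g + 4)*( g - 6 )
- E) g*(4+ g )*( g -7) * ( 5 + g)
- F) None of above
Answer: C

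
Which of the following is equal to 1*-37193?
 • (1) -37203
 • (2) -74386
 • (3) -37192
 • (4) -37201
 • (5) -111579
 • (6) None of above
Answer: 6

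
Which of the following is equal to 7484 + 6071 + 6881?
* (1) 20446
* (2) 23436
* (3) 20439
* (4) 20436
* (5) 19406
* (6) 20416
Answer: 4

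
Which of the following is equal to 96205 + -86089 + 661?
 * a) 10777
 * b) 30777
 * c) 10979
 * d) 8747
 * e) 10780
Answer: a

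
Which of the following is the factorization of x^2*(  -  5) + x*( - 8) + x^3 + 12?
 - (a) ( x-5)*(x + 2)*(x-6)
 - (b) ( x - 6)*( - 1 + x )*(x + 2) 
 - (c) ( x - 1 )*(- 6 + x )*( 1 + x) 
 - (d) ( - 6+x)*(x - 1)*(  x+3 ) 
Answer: b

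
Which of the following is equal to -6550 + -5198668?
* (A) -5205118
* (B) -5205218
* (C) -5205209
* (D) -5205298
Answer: B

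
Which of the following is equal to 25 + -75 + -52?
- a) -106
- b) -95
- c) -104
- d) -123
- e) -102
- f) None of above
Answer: e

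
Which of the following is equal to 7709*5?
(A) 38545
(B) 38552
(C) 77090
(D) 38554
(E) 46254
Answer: A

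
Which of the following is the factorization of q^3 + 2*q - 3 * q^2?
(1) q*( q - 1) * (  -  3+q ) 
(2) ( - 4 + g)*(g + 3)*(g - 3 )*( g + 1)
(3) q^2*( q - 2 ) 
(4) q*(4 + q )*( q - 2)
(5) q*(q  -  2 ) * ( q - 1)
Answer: 5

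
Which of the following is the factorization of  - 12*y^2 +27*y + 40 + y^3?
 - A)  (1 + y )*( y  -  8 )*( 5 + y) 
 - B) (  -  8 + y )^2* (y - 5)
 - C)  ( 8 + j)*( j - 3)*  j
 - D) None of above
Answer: D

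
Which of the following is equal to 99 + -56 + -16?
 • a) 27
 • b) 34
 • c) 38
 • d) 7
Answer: a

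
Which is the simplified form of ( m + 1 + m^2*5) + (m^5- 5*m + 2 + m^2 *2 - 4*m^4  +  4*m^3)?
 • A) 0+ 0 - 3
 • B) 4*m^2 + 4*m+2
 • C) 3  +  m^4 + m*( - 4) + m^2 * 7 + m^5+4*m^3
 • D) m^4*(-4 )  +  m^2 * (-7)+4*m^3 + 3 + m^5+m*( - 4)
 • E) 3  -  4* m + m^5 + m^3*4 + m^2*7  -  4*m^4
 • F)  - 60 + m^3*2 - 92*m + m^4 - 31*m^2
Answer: E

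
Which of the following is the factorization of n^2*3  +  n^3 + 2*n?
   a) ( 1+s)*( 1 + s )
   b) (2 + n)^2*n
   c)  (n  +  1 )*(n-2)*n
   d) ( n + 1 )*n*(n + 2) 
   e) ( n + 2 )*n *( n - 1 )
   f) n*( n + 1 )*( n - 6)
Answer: d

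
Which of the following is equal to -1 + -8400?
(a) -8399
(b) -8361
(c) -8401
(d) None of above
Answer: c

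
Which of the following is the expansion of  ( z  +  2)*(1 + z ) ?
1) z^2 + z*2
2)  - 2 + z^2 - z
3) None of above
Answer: 3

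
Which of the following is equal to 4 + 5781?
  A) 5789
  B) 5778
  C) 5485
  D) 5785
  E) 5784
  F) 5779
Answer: D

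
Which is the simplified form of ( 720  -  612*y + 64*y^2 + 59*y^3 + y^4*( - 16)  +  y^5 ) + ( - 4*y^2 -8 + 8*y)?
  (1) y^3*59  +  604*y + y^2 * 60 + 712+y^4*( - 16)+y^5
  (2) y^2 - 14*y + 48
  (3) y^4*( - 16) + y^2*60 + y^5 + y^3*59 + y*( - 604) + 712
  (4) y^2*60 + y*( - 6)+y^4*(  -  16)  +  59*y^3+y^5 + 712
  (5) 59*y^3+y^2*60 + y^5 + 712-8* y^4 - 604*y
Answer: 3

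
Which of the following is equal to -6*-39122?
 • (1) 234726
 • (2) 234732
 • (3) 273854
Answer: 2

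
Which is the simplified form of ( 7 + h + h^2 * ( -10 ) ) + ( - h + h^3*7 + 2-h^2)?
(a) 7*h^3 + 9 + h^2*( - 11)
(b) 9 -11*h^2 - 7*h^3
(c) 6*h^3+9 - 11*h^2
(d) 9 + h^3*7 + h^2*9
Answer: a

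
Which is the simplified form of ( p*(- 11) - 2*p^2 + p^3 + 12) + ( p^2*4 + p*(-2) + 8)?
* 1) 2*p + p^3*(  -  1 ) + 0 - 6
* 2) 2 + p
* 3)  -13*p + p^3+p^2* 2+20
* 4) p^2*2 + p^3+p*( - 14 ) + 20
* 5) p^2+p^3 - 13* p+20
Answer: 3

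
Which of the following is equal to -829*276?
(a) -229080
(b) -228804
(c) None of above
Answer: b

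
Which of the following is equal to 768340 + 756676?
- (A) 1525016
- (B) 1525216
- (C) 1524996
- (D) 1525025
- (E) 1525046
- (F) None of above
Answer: A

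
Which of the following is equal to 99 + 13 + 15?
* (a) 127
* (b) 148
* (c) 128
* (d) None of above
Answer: a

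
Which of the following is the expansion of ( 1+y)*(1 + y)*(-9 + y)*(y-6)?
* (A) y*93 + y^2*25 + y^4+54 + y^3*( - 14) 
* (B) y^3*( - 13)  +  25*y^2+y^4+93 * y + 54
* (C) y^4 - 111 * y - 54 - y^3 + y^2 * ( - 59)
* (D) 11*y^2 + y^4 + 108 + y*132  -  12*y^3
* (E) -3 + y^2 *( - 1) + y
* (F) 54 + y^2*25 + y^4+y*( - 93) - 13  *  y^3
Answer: B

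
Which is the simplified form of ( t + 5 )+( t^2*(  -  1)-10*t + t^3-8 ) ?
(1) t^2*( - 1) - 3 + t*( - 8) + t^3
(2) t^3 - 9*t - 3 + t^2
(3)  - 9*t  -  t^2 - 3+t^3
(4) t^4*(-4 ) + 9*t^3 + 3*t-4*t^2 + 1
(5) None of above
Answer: 3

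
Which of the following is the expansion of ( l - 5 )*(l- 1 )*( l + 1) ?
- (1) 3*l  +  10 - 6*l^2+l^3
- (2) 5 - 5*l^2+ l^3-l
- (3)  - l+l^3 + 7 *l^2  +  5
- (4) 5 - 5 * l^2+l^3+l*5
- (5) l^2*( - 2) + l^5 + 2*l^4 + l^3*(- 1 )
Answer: 2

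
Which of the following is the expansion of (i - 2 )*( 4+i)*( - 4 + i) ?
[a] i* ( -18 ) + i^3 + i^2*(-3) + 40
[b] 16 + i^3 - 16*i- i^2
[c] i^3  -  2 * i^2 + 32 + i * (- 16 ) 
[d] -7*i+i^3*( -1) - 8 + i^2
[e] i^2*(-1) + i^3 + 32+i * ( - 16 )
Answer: c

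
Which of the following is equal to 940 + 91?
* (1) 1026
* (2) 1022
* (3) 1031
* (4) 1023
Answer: 3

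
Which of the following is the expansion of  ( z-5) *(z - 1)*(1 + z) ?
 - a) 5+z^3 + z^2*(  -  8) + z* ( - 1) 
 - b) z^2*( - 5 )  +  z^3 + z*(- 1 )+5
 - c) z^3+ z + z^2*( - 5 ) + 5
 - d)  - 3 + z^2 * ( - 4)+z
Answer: b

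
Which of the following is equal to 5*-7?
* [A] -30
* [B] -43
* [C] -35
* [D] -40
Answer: C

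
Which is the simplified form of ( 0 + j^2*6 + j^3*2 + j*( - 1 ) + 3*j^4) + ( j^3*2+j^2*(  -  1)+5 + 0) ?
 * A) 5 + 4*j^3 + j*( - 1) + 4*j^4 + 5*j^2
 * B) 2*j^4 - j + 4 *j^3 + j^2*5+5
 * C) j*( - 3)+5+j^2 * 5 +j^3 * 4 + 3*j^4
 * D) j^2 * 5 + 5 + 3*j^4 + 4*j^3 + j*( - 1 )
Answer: D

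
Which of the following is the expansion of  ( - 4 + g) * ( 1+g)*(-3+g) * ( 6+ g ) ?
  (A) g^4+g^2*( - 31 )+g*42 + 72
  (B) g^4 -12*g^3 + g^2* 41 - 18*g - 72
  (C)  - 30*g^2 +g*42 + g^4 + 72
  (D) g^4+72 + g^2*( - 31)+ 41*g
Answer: A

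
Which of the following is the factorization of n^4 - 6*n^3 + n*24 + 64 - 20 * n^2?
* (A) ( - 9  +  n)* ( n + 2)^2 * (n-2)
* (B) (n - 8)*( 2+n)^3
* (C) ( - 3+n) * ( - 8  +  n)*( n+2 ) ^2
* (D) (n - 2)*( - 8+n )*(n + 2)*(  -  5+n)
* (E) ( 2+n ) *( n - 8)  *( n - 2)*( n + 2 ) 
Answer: E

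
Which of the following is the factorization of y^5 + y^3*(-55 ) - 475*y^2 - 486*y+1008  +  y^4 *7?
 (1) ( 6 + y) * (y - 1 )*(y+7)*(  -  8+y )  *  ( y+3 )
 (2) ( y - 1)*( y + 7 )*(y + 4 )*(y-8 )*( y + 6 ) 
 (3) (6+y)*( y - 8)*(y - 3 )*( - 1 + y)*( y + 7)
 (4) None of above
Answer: 1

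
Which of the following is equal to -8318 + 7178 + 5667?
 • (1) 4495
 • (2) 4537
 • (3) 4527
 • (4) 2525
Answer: 3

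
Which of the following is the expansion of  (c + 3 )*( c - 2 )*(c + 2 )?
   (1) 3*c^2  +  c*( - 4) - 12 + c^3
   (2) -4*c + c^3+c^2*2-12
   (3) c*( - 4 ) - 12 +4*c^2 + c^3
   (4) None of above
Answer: 1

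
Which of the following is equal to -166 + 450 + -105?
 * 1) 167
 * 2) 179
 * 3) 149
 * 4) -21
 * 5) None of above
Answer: 2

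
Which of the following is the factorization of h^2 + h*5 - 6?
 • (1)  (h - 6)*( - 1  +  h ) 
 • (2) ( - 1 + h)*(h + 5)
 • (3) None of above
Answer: 3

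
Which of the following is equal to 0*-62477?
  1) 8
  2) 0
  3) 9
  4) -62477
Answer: 2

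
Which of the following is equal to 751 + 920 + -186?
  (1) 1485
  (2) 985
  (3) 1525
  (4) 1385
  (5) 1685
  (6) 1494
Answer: 1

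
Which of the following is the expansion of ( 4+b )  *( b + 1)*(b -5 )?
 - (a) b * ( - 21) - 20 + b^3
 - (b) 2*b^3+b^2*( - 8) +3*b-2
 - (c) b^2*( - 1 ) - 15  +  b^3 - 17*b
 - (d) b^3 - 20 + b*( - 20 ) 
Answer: a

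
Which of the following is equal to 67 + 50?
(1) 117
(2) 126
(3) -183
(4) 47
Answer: 1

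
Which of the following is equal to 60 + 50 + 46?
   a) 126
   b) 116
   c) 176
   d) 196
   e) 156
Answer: e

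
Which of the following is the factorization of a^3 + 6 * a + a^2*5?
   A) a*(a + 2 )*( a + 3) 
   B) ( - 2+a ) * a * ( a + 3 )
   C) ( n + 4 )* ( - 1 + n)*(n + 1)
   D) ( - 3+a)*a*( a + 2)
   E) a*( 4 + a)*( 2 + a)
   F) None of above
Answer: A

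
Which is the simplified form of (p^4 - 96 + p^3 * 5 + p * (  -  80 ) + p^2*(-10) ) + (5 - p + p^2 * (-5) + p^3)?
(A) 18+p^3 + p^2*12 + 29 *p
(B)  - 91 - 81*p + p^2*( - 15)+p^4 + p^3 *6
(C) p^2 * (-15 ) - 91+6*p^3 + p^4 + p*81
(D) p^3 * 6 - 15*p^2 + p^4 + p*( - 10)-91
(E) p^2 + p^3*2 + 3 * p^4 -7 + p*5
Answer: B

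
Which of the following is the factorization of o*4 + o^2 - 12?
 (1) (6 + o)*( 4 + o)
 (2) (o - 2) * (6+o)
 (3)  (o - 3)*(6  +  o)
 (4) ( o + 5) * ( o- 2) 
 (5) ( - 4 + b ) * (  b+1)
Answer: 2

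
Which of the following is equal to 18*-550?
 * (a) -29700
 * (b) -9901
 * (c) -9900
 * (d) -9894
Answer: c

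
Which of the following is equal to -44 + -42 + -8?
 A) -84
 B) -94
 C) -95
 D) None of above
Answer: B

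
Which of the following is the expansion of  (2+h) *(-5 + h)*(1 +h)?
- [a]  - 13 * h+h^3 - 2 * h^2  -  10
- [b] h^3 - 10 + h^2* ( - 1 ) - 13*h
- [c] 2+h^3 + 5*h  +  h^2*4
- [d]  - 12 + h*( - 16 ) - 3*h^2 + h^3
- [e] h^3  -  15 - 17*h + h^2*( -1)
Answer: a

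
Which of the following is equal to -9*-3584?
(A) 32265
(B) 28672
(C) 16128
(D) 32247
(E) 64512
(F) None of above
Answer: F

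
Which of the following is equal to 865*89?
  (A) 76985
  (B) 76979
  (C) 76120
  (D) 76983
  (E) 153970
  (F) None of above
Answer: A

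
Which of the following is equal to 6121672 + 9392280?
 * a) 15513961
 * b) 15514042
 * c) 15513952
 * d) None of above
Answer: c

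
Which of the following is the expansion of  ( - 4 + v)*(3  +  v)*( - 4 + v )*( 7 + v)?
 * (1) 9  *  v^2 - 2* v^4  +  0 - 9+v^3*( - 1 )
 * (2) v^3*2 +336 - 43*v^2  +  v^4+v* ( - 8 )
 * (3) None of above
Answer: 2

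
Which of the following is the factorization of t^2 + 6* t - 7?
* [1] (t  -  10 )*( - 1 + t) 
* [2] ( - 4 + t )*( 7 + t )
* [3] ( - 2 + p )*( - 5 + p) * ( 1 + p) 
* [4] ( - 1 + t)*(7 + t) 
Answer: 4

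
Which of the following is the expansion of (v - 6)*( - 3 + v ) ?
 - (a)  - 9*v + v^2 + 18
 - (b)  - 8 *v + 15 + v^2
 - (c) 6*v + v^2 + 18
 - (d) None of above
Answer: a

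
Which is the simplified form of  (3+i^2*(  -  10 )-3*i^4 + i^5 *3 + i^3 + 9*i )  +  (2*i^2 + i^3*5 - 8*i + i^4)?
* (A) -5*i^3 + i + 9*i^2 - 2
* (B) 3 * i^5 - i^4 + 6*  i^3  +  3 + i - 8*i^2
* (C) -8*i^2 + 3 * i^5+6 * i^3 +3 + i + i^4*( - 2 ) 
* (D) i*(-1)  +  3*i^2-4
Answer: C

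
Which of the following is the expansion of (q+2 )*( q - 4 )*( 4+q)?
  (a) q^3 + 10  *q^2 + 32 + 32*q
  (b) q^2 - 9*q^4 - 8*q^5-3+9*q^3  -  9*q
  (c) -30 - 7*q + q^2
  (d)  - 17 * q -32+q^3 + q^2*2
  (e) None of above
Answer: e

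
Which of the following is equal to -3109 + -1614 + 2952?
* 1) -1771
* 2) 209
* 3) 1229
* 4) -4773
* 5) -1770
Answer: 1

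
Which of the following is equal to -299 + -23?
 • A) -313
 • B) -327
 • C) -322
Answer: C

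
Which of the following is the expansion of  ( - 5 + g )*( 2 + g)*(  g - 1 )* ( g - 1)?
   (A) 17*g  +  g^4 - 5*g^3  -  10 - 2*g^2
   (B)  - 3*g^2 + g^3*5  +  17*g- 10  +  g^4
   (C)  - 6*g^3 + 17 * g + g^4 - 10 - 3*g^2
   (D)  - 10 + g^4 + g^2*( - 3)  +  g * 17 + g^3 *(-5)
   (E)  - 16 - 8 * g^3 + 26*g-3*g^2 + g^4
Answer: D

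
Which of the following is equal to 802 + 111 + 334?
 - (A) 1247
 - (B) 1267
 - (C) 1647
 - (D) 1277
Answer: A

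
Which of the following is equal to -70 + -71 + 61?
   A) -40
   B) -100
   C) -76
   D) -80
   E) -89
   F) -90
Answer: D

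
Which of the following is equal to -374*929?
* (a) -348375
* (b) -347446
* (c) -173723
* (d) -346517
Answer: b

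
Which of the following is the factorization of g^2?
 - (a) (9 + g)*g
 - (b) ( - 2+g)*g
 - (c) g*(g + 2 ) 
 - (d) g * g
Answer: d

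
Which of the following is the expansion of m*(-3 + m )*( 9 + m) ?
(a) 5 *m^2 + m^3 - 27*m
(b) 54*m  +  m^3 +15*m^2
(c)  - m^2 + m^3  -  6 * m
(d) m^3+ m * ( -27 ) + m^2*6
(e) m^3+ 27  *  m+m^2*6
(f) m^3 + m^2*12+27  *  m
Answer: d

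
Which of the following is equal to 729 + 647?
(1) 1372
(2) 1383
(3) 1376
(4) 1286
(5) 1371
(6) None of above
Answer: 3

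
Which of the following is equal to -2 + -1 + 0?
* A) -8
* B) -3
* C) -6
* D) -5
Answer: B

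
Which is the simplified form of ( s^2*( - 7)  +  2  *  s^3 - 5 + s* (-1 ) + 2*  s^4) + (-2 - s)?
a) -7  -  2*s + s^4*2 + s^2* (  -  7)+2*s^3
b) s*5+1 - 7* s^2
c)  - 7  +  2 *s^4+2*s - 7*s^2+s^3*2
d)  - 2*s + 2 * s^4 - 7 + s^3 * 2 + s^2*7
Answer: a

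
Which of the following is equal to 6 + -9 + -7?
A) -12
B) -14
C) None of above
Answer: C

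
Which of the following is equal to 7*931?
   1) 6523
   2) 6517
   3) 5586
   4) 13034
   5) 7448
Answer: 2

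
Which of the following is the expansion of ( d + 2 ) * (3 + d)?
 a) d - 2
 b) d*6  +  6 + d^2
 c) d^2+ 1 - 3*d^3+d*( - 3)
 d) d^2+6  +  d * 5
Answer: d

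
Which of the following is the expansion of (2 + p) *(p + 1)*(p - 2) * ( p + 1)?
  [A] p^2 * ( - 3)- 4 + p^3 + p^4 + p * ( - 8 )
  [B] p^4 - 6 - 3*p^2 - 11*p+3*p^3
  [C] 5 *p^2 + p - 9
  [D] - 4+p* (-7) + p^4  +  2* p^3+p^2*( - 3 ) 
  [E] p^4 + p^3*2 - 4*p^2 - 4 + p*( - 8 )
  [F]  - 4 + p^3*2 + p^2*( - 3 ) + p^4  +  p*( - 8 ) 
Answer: F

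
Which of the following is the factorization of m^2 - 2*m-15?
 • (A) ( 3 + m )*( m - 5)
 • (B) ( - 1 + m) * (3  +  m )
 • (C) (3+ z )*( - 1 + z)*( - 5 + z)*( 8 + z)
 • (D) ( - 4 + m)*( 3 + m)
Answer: A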